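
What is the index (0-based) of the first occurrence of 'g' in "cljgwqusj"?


Input string: 'cljgwqusj'
Target: 'g'
Scanning left to right: s[0]='c', s[1]='l', s[2]='j', s[3]='g'
First match at index: 3


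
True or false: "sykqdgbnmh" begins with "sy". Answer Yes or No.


Input string: 'sykqdgbnmh'
Prefix to check: 'sy'
First 2 characters of input: 'sy'
Match: True
Result: Yes


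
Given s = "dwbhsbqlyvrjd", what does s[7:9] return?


Input string: 'dwbhsbqlyvrjd'
Operation: slice [7:9]
Extract characters: s[7]='l', s[8]='y'
Result: ly


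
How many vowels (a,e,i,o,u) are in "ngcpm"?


Input string: 'ngcpm'
Operation: count vowels (a, e, i, o, u)
Scan: s[0]='n', s[1]='g', s[2]='c', s[3]='p', s[4]='m'
Vowels found: 0
Result: 0


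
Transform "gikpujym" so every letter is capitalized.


Input string: 'gikpujym'
Operation: convert each letter to uppercase
Mapping: 'g'->'G', 'i'->'I', 'k'->'K', 'p'->'P', 'u'->'U', 'j'->'J', 'y'->'Y', 'm'->'M'
Result: GIKPUJYM


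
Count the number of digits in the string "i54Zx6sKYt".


Input string: 'i54Zx6sKYt'
Operation: count digit characters (0-9)
Scan: 'i', '5'(digit), '4'(digit), 'Z', 'x', '6'(digit), 's', 'K', 'Y', 't'
Digits found: 3
Result: 3


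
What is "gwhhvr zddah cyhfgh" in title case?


Input string: 'gwhhvr zddah cyhfgh'
Operation: capitalize first letter of each word
Word transformations: 'gwhhvr'->'Gwhhvr', 'zddah'->'Zddah', 'cyhfgh'->'Cyhfgh'
Result: Gwhhvr Zddah Cyhfgh


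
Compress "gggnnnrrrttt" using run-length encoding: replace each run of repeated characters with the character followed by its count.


Input: 'gggnnnrrrttt'
Operation: identify consecutive runs
Runs: 'ggg' -> g3, 'nnn' -> n3, 'rrr' -> r3, 'ttt' -> t3
Encoded: g3n3r3t3


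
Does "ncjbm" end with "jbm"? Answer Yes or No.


Input string: 'ncjbm'
Suffix to check: 'jbm'
Last 3 characters of input: 'jbm'
Match: True
Result: Yes


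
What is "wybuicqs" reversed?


Input string: 'wybuicqs'
Operation: reverse character order
Original order: 'w' -> 'y' -> 'b' -> 'u' -> 'i' -> 'c' -> 'q' -> 's'
Reversed order: 's' -> 'q' -> 'c' -> 'i' -> 'u' -> 'b' -> 'y' -> 'w'
Result: sqciubyw


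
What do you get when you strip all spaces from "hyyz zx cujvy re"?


Input string: 'hyyz zx cujvy re'
Operation: remove all spaces
Words: 'hyyz', 'zx', 'cujvy', 're'
Join without spaces: hyyzzxcujvyre


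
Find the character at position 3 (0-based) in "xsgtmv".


Input string: 'xsgtmv'
Operation: get character at index 3
Index mapping: s[0]='x', s[1]='s', s[2]='g', s[3]='t'
Result: 't'


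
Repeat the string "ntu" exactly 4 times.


Input string: 'ntu'
Operation: repeat 4 times
Concatenation: 'ntu' + 'ntu' + 'ntu' + 'ntu'
Result: ntuntuntuntu


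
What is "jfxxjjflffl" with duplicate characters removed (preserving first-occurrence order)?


Input: 'jfxxjjflffl'
Operation: keep first occurrence of each character
Scan: s[0]='j' new -> keep; s[1]='f' new -> keep; s[2]='x' new -> keep; s[3]='x' seen -> skip; s[4]='j' seen -> skip; s[5]='j' seen -> skip; s[6]='f' seen -> skip; s[7]='l' new -> keep; s[8]='f' seen -> skip; s[9]='f' seen -> skip; s[10]='l' seen -> skip
Result: jfxl


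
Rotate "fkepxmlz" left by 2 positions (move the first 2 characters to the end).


Input: 'fkepxmlz', shift = 2
Operation: split at index 2 and swap parts
Front part s[0:2] = 'fk'
Back part s[2:] = 'epxmlz'
Rotated = back + front = 'epxmlz' + 'fk'
Result: epxmlzfk


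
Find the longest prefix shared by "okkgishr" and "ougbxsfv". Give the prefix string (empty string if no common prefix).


String 1: 'okkgishr'
String 2: 'ougbxsfv'
Compare position by position:
pos 0: 'o' vs 'o' match
pos 1: 'k' vs 'u' differ -> stop
Longest common prefix: "o" (length 1)


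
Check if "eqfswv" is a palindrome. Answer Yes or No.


Input string: 'eqfswv'
Reversed: 'vwsfqe'
Compare pairs: s[0]='e' vs s[5]='v' (mismatch), s[1]='q' vs s[4]='w' (mismatch), s[2]='f' vs s[3]='s' (mismatch)
Palindrome: No


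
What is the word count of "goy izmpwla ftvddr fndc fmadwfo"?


Input string: 'goy izmpwla ftvddr fndc fmadwfo'
Operation: split by spaces
Words found: 'goy', 'izmpwla', 'ftvddr', 'fndc', 'fmadwfo'
Word count: 5


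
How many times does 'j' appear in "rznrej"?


Input string: 'rznrej'
Target character: 'j'
Scan each position: s[5]='j'
Matches found at indices: 5
Total: 1


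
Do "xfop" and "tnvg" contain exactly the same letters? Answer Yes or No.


String 1: 'xfop' -> sorted: 'fopx'
String 2: 'tnvg' -> sorted: 'gntv'
Compare sorted forms: 'fopx' != 'gntv'
Anagram: No


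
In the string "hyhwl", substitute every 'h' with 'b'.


Input string: 'hyhwl'
Operation: replace 'h' with 'b'
Positions of 'h': 0, 2
After replacement: bybwl


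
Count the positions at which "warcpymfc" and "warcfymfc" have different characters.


String 1: 'warcpymfc'
String 2: 'warcfymfc'
Compare each position: pos 0: 'w'=='w', pos 1: 'a'=='a', pos 2: 'r'=='r', pos 3: 'c'=='c', pos 4: 'p'!='f', pos 5: 'y'=='y', pos 6: 'm'=='m', pos 7: 'f'=='f', pos 8: 'c'=='c'
Differing positions: 1
Hamming distance: 1


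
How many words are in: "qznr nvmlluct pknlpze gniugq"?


Input string: 'qznr nvmlluct pknlpze gniugq'
Operation: split by spaces
Words found: 'qznr', 'nvmlluct', 'pknlpze', 'gniugq'
Word count: 4


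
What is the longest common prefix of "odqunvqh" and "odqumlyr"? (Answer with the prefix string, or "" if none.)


String 1: 'odqunvqh'
String 2: 'odqumlyr'
Compare position by position:
pos 0: 'o' vs 'o' match
pos 1: 'd' vs 'd' match
pos 2: 'q' vs 'q' match
pos 3: 'u' vs 'u' match
pos 4: 'n' vs 'm' differ -> stop
Longest common prefix: "odqu" (length 4)


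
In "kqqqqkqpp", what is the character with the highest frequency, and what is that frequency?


Input: 'kqqqqkqpp'
Operation: tally each character
Counts: 'k':2, 'p':2, 'q':5
Maximum: 'q' appears 5 times


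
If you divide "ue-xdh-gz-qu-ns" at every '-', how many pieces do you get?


Input string: 'ue-xdh-gz-qu-ns'
Delimiter: '-'
Split result: 'ue', 'xdh', 'gz', 'qu', 'ns'
Number of parts: 5


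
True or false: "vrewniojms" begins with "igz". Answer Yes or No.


Input string: 'vrewniojms'
Prefix to check: 'igz'
First 3 characters of input: 'vre'
Match: False
Result: No


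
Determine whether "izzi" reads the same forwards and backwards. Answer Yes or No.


Input string: 'izzi'
Reversed: 'izzi'
Compare pairs: s[0]='i' vs s[3]='i' (match), s[1]='z' vs s[2]='z' (match)
Palindrome: Yes


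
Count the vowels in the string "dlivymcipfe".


Input string: 'dlivymcipfe'
Operation: count vowels (a, e, i, o, u)
Scan: s[0]='d', s[1]='l', s[2]='i' (vowel), s[3]='v', s[4]='y', s[5]='m', s[6]='c', s[7]='i' (vowel), s[8]='p', s[9]='f', s[10]='e' (vowel)
Vowels found: 3
Result: 3


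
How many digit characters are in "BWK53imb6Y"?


Input string: 'BWK53imb6Y'
Operation: count digit characters (0-9)
Scan: 'B', 'W', 'K', '5'(digit), '3'(digit), 'i', 'm', 'b', '6'(digit), 'Y'
Digits found: 3
Result: 3


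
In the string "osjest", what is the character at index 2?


Input string: 'osjest'
Operation: get character at index 2
Index mapping: s[0]='o', s[1]='s', s[2]='j'
Result: 'j'


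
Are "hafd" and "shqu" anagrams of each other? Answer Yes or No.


String 1: 'hafd' -> sorted: 'adfh'
String 2: 'shqu' -> sorted: 'hqsu'
Compare sorted forms: 'adfh' != 'hqsu'
Anagram: No


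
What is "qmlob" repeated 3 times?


Input string: 'qmlob'
Operation: repeat 3 times
Concatenation: 'qmlob' + 'qmlob' + 'qmlob'
Result: qmlobqmlobqmlob


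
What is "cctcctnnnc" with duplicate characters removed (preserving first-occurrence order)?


Input: 'cctcctnnnc'
Operation: keep first occurrence of each character
Scan: s[0]='c' new -> keep; s[1]='c' seen -> skip; s[2]='t' new -> keep; s[3]='c' seen -> skip; s[4]='c' seen -> skip; s[5]='t' seen -> skip; s[6]='n' new -> keep; s[7]='n' seen -> skip; s[8]='n' seen -> skip; s[9]='c' seen -> skip
Result: ctn


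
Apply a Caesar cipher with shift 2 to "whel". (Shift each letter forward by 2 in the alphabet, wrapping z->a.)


Input: 'whel', shift = 2
Operation: for each letter, (position + 2) mod 26
Mapping: 'w'(22+2=24)->'y', 'h'(7+2=9)->'j', 'e'(4+2=6)->'g', 'l'(11+2=13)->'n'
Result: yjgn


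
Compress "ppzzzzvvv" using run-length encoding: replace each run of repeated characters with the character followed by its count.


Input: 'ppzzzzvvv'
Operation: identify consecutive runs
Runs: 'pp' -> p2, 'zzzz' -> z4, 'vvv' -> v3
Encoded: p2z4v3


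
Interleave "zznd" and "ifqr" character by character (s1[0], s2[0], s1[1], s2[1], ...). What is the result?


String 1: 'zznd'
String 2: 'ifqr'
Operation: alternate characters
Pairs: 'z'+'i', 'z'+'f', 'n'+'q', 'd'+'r'
Result: zizfnqdr


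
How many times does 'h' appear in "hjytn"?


Input string: 'hjytn'
Target character: 'h'
Scan each position: s[0]='h'
Matches found at indices: 0
Total: 1


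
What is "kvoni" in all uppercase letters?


Input string: 'kvoni'
Operation: convert each letter to uppercase
Mapping: 'k'->'K', 'v'->'V', 'o'->'O', 'n'->'N', 'i'->'I'
Result: KVONI


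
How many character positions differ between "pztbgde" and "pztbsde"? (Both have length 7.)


String 1: 'pztbgde'
String 2: 'pztbsde'
Compare each position: pos 0: 'p'=='p', pos 1: 'z'=='z', pos 2: 't'=='t', pos 3: 'b'=='b', pos 4: 'g'!='s', pos 5: 'd'=='d', pos 6: 'e'=='e'
Differing positions: 1
Hamming distance: 1


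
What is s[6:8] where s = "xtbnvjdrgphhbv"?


Input string: 'xtbnvjdrgphhbv'
Operation: slice [6:8]
Extract characters: s[6]='d', s[7]='r'
Result: dr


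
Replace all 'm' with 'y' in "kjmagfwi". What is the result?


Input string: 'kjmagfwi'
Operation: replace 'm' with 'y'
Positions of 'm': 2
After replacement: kjyagfwi


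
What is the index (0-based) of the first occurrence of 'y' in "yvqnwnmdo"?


Input string: 'yvqnwnmdo'
Target: 'y'
Scanning left to right: s[0]='y'
First match at index: 0


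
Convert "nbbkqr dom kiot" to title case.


Input string: 'nbbkqr dom kiot'
Operation: capitalize first letter of each word
Word transformations: 'nbbkqr'->'Nbbkqr', 'dom'->'Dom', 'kiot'->'Kiot'
Result: Nbbkqr Dom Kiot


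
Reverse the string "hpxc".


Input string: 'hpxc'
Operation: reverse character order
Original order: 'h' -> 'p' -> 'x' -> 'c'
Reversed order: 'c' -> 'x' -> 'p' -> 'h'
Result: cxph


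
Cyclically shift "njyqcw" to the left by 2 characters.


Input: 'njyqcw', shift = 2
Operation: split at index 2 and swap parts
Front part s[0:2] = 'nj'
Back part s[2:] = 'yqcw'
Rotated = back + front = 'yqcw' + 'nj'
Result: yqcwnj


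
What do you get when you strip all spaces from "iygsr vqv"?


Input string: 'iygsr vqv'
Operation: remove all spaces
Words: 'iygsr', 'vqv'
Join without spaces: iygsrvqv


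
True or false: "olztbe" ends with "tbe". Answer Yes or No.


Input string: 'olztbe'
Suffix to check: 'tbe'
Last 3 characters of input: 'tbe'
Match: True
Result: Yes


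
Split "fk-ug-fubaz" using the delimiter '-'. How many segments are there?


Input string: 'fk-ug-fubaz'
Delimiter: '-'
Split result: 'fk', 'ug', 'fubaz'
Number of parts: 3


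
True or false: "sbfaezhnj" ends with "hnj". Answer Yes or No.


Input string: 'sbfaezhnj'
Suffix to check: 'hnj'
Last 3 characters of input: 'hnj'
Match: True
Result: Yes


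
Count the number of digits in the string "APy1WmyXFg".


Input string: 'APy1WmyXFg'
Operation: count digit characters (0-9)
Scan: 'A', 'P', 'y', '1'(digit), 'W', 'm', 'y', 'X', 'F', 'g'
Digits found: 1
Result: 1


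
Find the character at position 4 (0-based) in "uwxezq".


Input string: 'uwxezq'
Operation: get character at index 4
Index mapping: s[0]='u', s[1]='w', s[2]='x', s[3]='e', s[4]='z'
Result: 'z'


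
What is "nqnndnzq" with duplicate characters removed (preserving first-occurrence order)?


Input: 'nqnndnzq'
Operation: keep first occurrence of each character
Scan: s[0]='n' new -> keep; s[1]='q' new -> keep; s[2]='n' seen -> skip; s[3]='n' seen -> skip; s[4]='d' new -> keep; s[5]='n' seen -> skip; s[6]='z' new -> keep; s[7]='q' seen -> skip
Result: nqdz


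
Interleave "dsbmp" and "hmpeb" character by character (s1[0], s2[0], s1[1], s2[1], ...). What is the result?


String 1: 'dsbmp'
String 2: 'hmpeb'
Operation: alternate characters
Pairs: 'd'+'h', 's'+'m', 'b'+'p', 'm'+'e', 'p'+'b'
Result: dhsmbpmepb


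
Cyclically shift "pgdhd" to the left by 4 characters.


Input: 'pgdhd', shift = 4
Operation: split at index 4 and swap parts
Front part s[0:4] = 'pgdh'
Back part s[4:] = 'd'
Rotated = back + front = 'd' + 'pgdh'
Result: dpgdh


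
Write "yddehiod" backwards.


Input string: 'yddehiod'
Operation: reverse character order
Original order: 'y' -> 'd' -> 'd' -> 'e' -> 'h' -> 'i' -> 'o' -> 'd'
Reversed order: 'd' -> 'o' -> 'i' -> 'h' -> 'e' -> 'd' -> 'd' -> 'y'
Result: doiheddy


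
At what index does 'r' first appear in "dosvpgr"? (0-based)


Input string: 'dosvpgr'
Target: 'r'
Scanning left to right: s[0]='d', s[1]='o', s[2]='s', s[3]='v', s[4]='p', s[5]='g', s[6]='r'
First match at index: 6


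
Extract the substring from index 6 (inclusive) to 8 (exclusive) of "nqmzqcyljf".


Input string: 'nqmzqcyljf'
Operation: slice [6:8]
Extract characters: s[6]='y', s[7]='l'
Result: yl


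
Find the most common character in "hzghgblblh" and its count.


Input: 'hzghgblblh'
Operation: tally each character
Counts: 'b':2, 'g':2, 'h':3, 'l':2, 'z':1
Maximum: 'h' appears 3 times


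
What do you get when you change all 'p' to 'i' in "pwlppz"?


Input string: 'pwlppz'
Operation: replace 'p' with 'i'
Positions of 'p': 0, 3, 4
After replacement: iwliiz


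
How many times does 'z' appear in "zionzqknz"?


Input string: 'zionzqknz'
Target character: 'z'
Scan each position: s[0]='z', s[4]='z', s[8]='z'
Matches found at indices: 0, 4, 8
Total: 3


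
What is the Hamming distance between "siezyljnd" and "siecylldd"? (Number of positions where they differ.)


String 1: 'siezyljnd'
String 2: 'siecylldd'
Compare each position: pos 0: 's'=='s', pos 1: 'i'=='i', pos 2: 'e'=='e', pos 3: 'z'!='c', pos 4: 'y'=='y', pos 5: 'l'=='l', pos 6: 'j'!='l', pos 7: 'n'!='d', pos 8: 'd'=='d'
Differing positions: 3
Hamming distance: 3


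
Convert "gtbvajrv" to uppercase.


Input string: 'gtbvajrv'
Operation: convert each letter to uppercase
Mapping: 'g'->'G', 't'->'T', 'b'->'B', 'v'->'V', 'a'->'A', 'j'->'J', 'r'->'R', 'v'->'V'
Result: GTBVAJRV


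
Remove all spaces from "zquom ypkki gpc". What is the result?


Input string: 'zquom ypkki gpc'
Operation: remove all spaces
Words: 'zquom', 'ypkki', 'gpc'
Join without spaces: zquomypkkigpc


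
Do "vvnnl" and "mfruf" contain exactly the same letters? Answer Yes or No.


String 1: 'vvnnl' -> sorted: 'lnnvv'
String 2: 'mfruf' -> sorted: 'ffmru'
Compare sorted forms: 'lnnvv' != 'ffmru'
Anagram: No


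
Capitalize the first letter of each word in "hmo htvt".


Input string: 'hmo htvt'
Operation: capitalize first letter of each word
Word transformations: 'hmo'->'Hmo', 'htvt'->'Htvt'
Result: Hmo Htvt


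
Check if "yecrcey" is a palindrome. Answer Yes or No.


Input string: 'yecrcey'
Reversed: 'yecrcey'
Compare pairs: s[0]='y' vs s[6]='y' (match), s[1]='e' vs s[5]='e' (match), s[2]='c' vs s[4]='c' (match)
Palindrome: Yes


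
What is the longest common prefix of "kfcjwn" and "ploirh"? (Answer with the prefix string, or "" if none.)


String 1: 'kfcjwn'
String 2: 'ploirh'
Compare position by position:
pos 0: 'k' vs 'p' differ -> stop
Longest common prefix: "" (length 0)


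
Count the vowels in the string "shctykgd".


Input string: 'shctykgd'
Operation: count vowels (a, e, i, o, u)
Scan: s[0]='s', s[1]='h', s[2]='c', s[3]='t', s[4]='y', s[5]='k', s[6]='g', s[7]='d'
Vowels found: 0
Result: 0


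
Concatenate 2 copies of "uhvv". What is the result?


Input string: 'uhvv'
Operation: repeat 2 times
Concatenation: 'uhvv' + 'uhvv'
Result: uhvvuhvv


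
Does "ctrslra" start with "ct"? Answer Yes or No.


Input string: 'ctrslra'
Prefix to check: 'ct'
First 2 characters of input: 'ct'
Match: True
Result: Yes


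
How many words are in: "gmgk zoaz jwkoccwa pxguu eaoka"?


Input string: 'gmgk zoaz jwkoccwa pxguu eaoka'
Operation: split by spaces
Words found: 'gmgk', 'zoaz', 'jwkoccwa', 'pxguu', 'eaoka'
Word count: 5


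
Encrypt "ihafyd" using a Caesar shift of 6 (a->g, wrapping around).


Input: 'ihafyd', shift = 6
Operation: for each letter, (position + 6) mod 26
Mapping: 'i'(8+6=14)->'o', 'h'(7+6=13)->'n', 'a'(0+6=6)->'g', 'f'(5+6=11)->'l', 'y'(24+6=30, 30 mod 26=4)->'e', 'd'(3+6=9)->'j'
Result: onglej


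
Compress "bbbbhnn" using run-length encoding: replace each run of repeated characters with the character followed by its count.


Input: 'bbbbhnn'
Operation: identify consecutive runs
Runs: 'bbbb' -> b4, 'h' -> h1, 'nn' -> n2
Encoded: b4h1n2


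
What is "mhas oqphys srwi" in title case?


Input string: 'mhas oqphys srwi'
Operation: capitalize first letter of each word
Word transformations: 'mhas'->'Mhas', 'oqphys'->'Oqphys', 'srwi'->'Srwi'
Result: Mhas Oqphys Srwi


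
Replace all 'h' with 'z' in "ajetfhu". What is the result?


Input string: 'ajetfhu'
Operation: replace 'h' with 'z'
Positions of 'h': 5
After replacement: ajetfzu


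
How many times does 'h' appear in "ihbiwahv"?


Input string: 'ihbiwahv'
Target character: 'h'
Scan each position: s[1]='h', s[6]='h'
Matches found at indices: 1, 6
Total: 2


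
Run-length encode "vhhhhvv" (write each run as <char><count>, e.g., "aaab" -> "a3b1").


Input: 'vhhhhvv'
Operation: identify consecutive runs
Runs: 'v' -> v1, 'hhhh' -> h4, 'vv' -> v2
Encoded: v1h4v2


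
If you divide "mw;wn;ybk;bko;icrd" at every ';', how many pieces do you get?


Input string: 'mw;wn;ybk;bko;icrd'
Delimiter: ';'
Split result: 'mw', 'wn', 'ybk', 'bko', 'icrd'
Number of parts: 5


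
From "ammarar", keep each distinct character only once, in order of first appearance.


Input: 'ammarar'
Operation: keep first occurrence of each character
Scan: s[0]='a' new -> keep; s[1]='m' new -> keep; s[2]='m' seen -> skip; s[3]='a' seen -> skip; s[4]='r' new -> keep; s[5]='a' seen -> skip; s[6]='r' seen -> skip
Result: amr


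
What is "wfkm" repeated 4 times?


Input string: 'wfkm'
Operation: repeat 4 times
Concatenation: 'wfkm' + 'wfkm' + 'wfkm' + 'wfkm'
Result: wfkmwfkmwfkmwfkm


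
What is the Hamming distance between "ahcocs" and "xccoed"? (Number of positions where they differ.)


String 1: 'ahcocs'
String 2: 'xccoed'
Compare each position: pos 0: 'a'!='x', pos 1: 'h'!='c', pos 2: 'c'=='c', pos 3: 'o'=='o', pos 4: 'c'!='e', pos 5: 's'!='d'
Differing positions: 4
Hamming distance: 4


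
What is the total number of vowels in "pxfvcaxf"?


Input string: 'pxfvcaxf'
Operation: count vowels (a, e, i, o, u)
Scan: s[0]='p', s[1]='x', s[2]='f', s[3]='v', s[4]='c', s[5]='a' (vowel), s[6]='x', s[7]='f'
Vowels found: 1
Result: 1


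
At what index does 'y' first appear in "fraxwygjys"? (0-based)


Input string: 'fraxwygjys'
Target: 'y'
Scanning left to right: s[0]='f', s[1]='r', s[2]='a', s[3]='x', s[4]='w', s[5]='y'
First match at index: 5


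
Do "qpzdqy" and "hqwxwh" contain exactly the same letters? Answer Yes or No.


String 1: 'qpzdqy' -> sorted: 'dpqqyz'
String 2: 'hqwxwh' -> sorted: 'hhqwwx'
Compare sorted forms: 'dpqqyz' != 'hhqwwx'
Anagram: No


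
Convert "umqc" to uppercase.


Input string: 'umqc'
Operation: convert each letter to uppercase
Mapping: 'u'->'U', 'm'->'M', 'q'->'Q', 'c'->'C'
Result: UMQC


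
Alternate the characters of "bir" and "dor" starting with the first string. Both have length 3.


String 1: 'bir'
String 2: 'dor'
Operation: alternate characters
Pairs: 'b'+'d', 'i'+'o', 'r'+'r'
Result: bdiorr


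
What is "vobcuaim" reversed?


Input string: 'vobcuaim'
Operation: reverse character order
Original order: 'v' -> 'o' -> 'b' -> 'c' -> 'u' -> 'a' -> 'i' -> 'm'
Reversed order: 'm' -> 'i' -> 'a' -> 'u' -> 'c' -> 'b' -> 'o' -> 'v'
Result: miaucbov


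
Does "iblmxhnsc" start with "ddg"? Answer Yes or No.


Input string: 'iblmxhnsc'
Prefix to check: 'ddg'
First 3 characters of input: 'ibl'
Match: False
Result: No


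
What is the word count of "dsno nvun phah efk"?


Input string: 'dsno nvun phah efk'
Operation: split by spaces
Words found: 'dsno', 'nvun', 'phah', 'efk'
Word count: 4


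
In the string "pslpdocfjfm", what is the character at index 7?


Input string: 'pslpdocfjfm'
Operation: get character at index 7
Index mapping: s[0]='p', s[1]='s', s[2]='l', s[3]='p', s[4]='d', s[5]='o', s[6]='c', s[7]='f'
Result: 'f'


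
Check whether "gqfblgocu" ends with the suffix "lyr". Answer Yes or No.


Input string: 'gqfblgocu'
Suffix to check: 'lyr'
Last 3 characters of input: 'ocu'
Match: False
Result: No


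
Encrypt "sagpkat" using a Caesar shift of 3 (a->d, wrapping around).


Input: 'sagpkat', shift = 3
Operation: for each letter, (position + 3) mod 26
Mapping: 's'(18+3=21)->'v', 'a'(0+3=3)->'d', 'g'(6+3=9)->'j', 'p'(15+3=18)->'s', 'k'(10+3=13)->'n', 'a'(0+3=3)->'d', 't'(19+3=22)->'w'
Result: vdjsndw


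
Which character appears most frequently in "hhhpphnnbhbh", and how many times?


Input: 'hhhpphnnbhbh'
Operation: tally each character
Counts: 'b':2, 'h':6, 'n':2, 'p':2
Maximum: 'h' appears 6 times


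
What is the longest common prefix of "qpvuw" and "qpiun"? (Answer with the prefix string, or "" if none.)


String 1: 'qpvuw'
String 2: 'qpiun'
Compare position by position:
pos 0: 'q' vs 'q' match
pos 1: 'p' vs 'p' match
pos 2: 'v' vs 'i' differ -> stop
Longest common prefix: "qp" (length 2)


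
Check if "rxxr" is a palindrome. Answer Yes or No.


Input string: 'rxxr'
Reversed: 'rxxr'
Compare pairs: s[0]='r' vs s[3]='r' (match), s[1]='x' vs s[2]='x' (match)
Palindrome: Yes


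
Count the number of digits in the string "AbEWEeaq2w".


Input string: 'AbEWEeaq2w'
Operation: count digit characters (0-9)
Scan: 'A', 'b', 'E', 'W', 'E', 'e', 'a', 'q', '2'(digit), 'w'
Digits found: 1
Result: 1


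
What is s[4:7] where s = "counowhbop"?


Input string: 'counowhbop'
Operation: slice [4:7]
Extract characters: s[4]='o', s[5]='w', s[6]='h'
Result: owh


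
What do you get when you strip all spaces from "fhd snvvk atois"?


Input string: 'fhd snvvk atois'
Operation: remove all spaces
Words: 'fhd', 'snvvk', 'atois'
Join without spaces: fhdsnvvkatois


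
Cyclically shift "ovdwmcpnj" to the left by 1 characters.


Input: 'ovdwmcpnj', shift = 1
Operation: split at index 1 and swap parts
Front part s[0:1] = 'o'
Back part s[1:] = 'vdwmcpnj'
Rotated = back + front = 'vdwmcpnj' + 'o'
Result: vdwmcpnjo


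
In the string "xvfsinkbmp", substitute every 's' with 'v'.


Input string: 'xvfsinkbmp'
Operation: replace 's' with 'v'
Positions of 's': 3
After replacement: xvfvinkbmp


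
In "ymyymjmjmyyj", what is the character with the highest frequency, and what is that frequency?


Input: 'ymyymjmjmyyj'
Operation: tally each character
Counts: 'j':3, 'm':4, 'y':5
Maximum: 'y' appears 5 times


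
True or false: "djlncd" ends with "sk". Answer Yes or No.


Input string: 'djlncd'
Suffix to check: 'sk'
Last 2 characters of input: 'cd'
Match: False
Result: No


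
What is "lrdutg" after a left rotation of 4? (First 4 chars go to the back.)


Input: 'lrdutg', shift = 4
Operation: split at index 4 and swap parts
Front part s[0:4] = 'lrdu'
Back part s[4:] = 'tg'
Rotated = back + front = 'tg' + 'lrdu'
Result: tglrdu


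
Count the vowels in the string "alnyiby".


Input string: 'alnyiby'
Operation: count vowels (a, e, i, o, u)
Scan: s[0]='a' (vowel), s[1]='l', s[2]='n', s[3]='y', s[4]='i' (vowel), s[5]='b', s[6]='y'
Vowels found: 2
Result: 2


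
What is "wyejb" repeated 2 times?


Input string: 'wyejb'
Operation: repeat 2 times
Concatenation: 'wyejb' + 'wyejb'
Result: wyejbwyejb


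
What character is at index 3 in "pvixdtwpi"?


Input string: 'pvixdtwpi'
Operation: get character at index 3
Index mapping: s[0]='p', s[1]='v', s[2]='i', s[3]='x'
Result: 'x'


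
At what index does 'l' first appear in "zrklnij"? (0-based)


Input string: 'zrklnij'
Target: 'l'
Scanning left to right: s[0]='z', s[1]='r', s[2]='k', s[3]='l'
First match at index: 3


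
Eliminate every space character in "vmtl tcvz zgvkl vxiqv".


Input string: 'vmtl tcvz zgvkl vxiqv'
Operation: remove all spaces
Words: 'vmtl', 'tcvz', 'zgvkl', 'vxiqv'
Join without spaces: vmtltcvzzgvklvxiqv


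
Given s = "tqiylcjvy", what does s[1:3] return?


Input string: 'tqiylcjvy'
Operation: slice [1:3]
Extract characters: s[1]='q', s[2]='i'
Result: qi


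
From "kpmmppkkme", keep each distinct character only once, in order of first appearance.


Input: 'kpmmppkkme'
Operation: keep first occurrence of each character
Scan: s[0]='k' new -> keep; s[1]='p' new -> keep; s[2]='m' new -> keep; s[3]='m' seen -> skip; s[4]='p' seen -> skip; s[5]='p' seen -> skip; s[6]='k' seen -> skip; s[7]='k' seen -> skip; s[8]='m' seen -> skip; s[9]='e' new -> keep
Result: kpme


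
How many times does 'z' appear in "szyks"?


Input string: 'szyks'
Target character: 'z'
Scan each position: s[1]='z'
Matches found at indices: 1
Total: 1


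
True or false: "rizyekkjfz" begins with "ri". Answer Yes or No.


Input string: 'rizyekkjfz'
Prefix to check: 'ri'
First 2 characters of input: 'ri'
Match: True
Result: Yes


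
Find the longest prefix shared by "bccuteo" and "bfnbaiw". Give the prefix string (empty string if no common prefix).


String 1: 'bccuteo'
String 2: 'bfnbaiw'
Compare position by position:
pos 0: 'b' vs 'b' match
pos 1: 'c' vs 'f' differ -> stop
Longest common prefix: "b" (length 1)


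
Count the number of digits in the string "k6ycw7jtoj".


Input string: 'k6ycw7jtoj'
Operation: count digit characters (0-9)
Scan: 'k', '6'(digit), 'y', 'c', 'w', '7'(digit), 'j', 't', 'o', 'j'
Digits found: 2
Result: 2


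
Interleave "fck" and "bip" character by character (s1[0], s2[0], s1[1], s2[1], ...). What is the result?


String 1: 'fck'
String 2: 'bip'
Operation: alternate characters
Pairs: 'f'+'b', 'c'+'i', 'k'+'p'
Result: fbcikp


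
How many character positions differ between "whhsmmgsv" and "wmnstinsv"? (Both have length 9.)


String 1: 'whhsmmgsv'
String 2: 'wmnstinsv'
Compare each position: pos 0: 'w'=='w', pos 1: 'h'!='m', pos 2: 'h'!='n', pos 3: 's'=='s', pos 4: 'm'!='t', pos 5: 'm'!='i', pos 6: 'g'!='n', pos 7: 's'=='s', pos 8: 'v'=='v'
Differing positions: 5
Hamming distance: 5


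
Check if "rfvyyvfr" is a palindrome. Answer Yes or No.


Input string: 'rfvyyvfr'
Reversed: 'rfvyyvfr'
Compare pairs: s[0]='r' vs s[7]='r' (match), s[1]='f' vs s[6]='f' (match), s[2]='v' vs s[5]='v' (match), s[3]='y' vs s[4]='y' (match)
Palindrome: Yes


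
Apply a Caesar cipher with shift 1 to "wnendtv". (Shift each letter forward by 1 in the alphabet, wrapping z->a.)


Input: 'wnendtv', shift = 1
Operation: for each letter, (position + 1) mod 26
Mapping: 'w'(22+1=23)->'x', 'n'(13+1=14)->'o', 'e'(4+1=5)->'f', 'n'(13+1=14)->'o', 'd'(3+1=4)->'e', 't'(19+1=20)->'u', 'v'(21+1=22)->'w'
Result: xofoeuw


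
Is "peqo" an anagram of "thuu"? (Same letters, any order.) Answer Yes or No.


String 1: 'thuu' -> sorted: 'htuu'
String 2: 'peqo' -> sorted: 'eopq'
Compare sorted forms: 'htuu' != 'eopq'
Anagram: No


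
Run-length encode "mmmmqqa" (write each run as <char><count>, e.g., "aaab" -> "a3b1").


Input: 'mmmmqqa'
Operation: identify consecutive runs
Runs: 'mmmm' -> m4, 'qq' -> q2, 'a' -> a1
Encoded: m4q2a1


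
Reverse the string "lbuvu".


Input string: 'lbuvu'
Operation: reverse character order
Original order: 'l' -> 'b' -> 'u' -> 'v' -> 'u'
Reversed order: 'u' -> 'v' -> 'u' -> 'b' -> 'l'
Result: uvubl


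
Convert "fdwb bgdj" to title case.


Input string: 'fdwb bgdj'
Operation: capitalize first letter of each word
Word transformations: 'fdwb'->'Fdwb', 'bgdj'->'Bgdj'
Result: Fdwb Bgdj


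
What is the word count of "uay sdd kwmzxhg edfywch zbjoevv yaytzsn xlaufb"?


Input string: 'uay sdd kwmzxhg edfywch zbjoevv yaytzsn xlaufb'
Operation: split by spaces
Words found: 'uay', 'sdd', 'kwmzxhg', 'edfywch', 'zbjoevv', 'yaytzsn', 'xlaufb'
Word count: 7


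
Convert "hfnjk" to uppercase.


Input string: 'hfnjk'
Operation: convert each letter to uppercase
Mapping: 'h'->'H', 'f'->'F', 'n'->'N', 'j'->'J', 'k'->'K'
Result: HFNJK


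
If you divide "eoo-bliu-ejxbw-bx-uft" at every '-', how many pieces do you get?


Input string: 'eoo-bliu-ejxbw-bx-uft'
Delimiter: '-'
Split result: 'eoo', 'bliu', 'ejxbw', 'bx', 'uft'
Number of parts: 5


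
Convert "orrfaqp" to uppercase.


Input string: 'orrfaqp'
Operation: convert each letter to uppercase
Mapping: 'o'->'O', 'r'->'R', 'r'->'R', 'f'->'F', 'a'->'A', 'q'->'Q', 'p'->'P'
Result: ORRFAQP


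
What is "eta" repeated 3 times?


Input string: 'eta'
Operation: repeat 3 times
Concatenation: 'eta' + 'eta' + 'eta'
Result: etaetaeta


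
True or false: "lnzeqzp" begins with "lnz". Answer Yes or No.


Input string: 'lnzeqzp'
Prefix to check: 'lnz'
First 3 characters of input: 'lnz'
Match: True
Result: Yes


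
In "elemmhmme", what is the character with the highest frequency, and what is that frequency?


Input: 'elemmhmme'
Operation: tally each character
Counts: 'e':3, 'h':1, 'l':1, 'm':4
Maximum: 'm' appears 4 times


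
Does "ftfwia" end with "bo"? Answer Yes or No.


Input string: 'ftfwia'
Suffix to check: 'bo'
Last 2 characters of input: 'ia'
Match: False
Result: No


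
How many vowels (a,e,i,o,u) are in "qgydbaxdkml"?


Input string: 'qgydbaxdkml'
Operation: count vowels (a, e, i, o, u)
Scan: s[0]='q', s[1]='g', s[2]='y', s[3]='d', s[4]='b', s[5]='a' (vowel), s[6]='x', s[7]='d', s[8]='k', s[9]='m', s[10]='l'
Vowels found: 1
Result: 1


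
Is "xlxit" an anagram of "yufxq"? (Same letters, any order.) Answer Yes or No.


String 1: 'yufxq' -> sorted: 'fquxy'
String 2: 'xlxit' -> sorted: 'iltxx'
Compare sorted forms: 'fquxy' != 'iltxx'
Anagram: No


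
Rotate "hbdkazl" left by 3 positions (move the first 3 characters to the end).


Input: 'hbdkazl', shift = 3
Operation: split at index 3 and swap parts
Front part s[0:3] = 'hbd'
Back part s[3:] = 'kazl'
Rotated = back + front = 'kazl' + 'hbd'
Result: kazlhbd


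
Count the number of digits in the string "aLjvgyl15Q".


Input string: 'aLjvgyl15Q'
Operation: count digit characters (0-9)
Scan: 'a', 'L', 'j', 'v', 'g', 'y', 'l', '1'(digit), '5'(digit), 'Q'
Digits found: 2
Result: 2


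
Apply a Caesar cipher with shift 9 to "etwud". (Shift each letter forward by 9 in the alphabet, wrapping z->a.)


Input: 'etwud', shift = 9
Operation: for each letter, (position + 9) mod 26
Mapping: 'e'(4+9=13)->'n', 't'(19+9=28, 28 mod 26=2)->'c', 'w'(22+9=31, 31 mod 26=5)->'f', 'u'(20+9=29, 29 mod 26=3)->'d', 'd'(3+9=12)->'m'
Result: ncfdm


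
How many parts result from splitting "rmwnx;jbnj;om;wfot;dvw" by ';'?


Input string: 'rmwnx;jbnj;om;wfot;dvw'
Delimiter: ';'
Split result: 'rmwnx', 'jbnj', 'om', 'wfot', 'dvw'
Number of parts: 5


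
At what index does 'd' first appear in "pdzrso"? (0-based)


Input string: 'pdzrso'
Target: 'd'
Scanning left to right: s[0]='p', s[1]='d'
First match at index: 1


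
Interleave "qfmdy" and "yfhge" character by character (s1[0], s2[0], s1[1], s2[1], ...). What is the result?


String 1: 'qfmdy'
String 2: 'yfhge'
Operation: alternate characters
Pairs: 'q'+'y', 'f'+'f', 'm'+'h', 'd'+'g', 'y'+'e'
Result: qyffmhdgye


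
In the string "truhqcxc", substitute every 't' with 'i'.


Input string: 'truhqcxc'
Operation: replace 't' with 'i'
Positions of 't': 0
After replacement: iruhqcxc


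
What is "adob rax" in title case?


Input string: 'adob rax'
Operation: capitalize first letter of each word
Word transformations: 'adob'->'Adob', 'rax'->'Rax'
Result: Adob Rax


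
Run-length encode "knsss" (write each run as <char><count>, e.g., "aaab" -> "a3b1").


Input: 'knsss'
Operation: identify consecutive runs
Runs: 'k' -> k1, 'n' -> n1, 'sss' -> s3
Encoded: k1n1s3


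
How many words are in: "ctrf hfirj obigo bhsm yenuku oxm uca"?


Input string: 'ctrf hfirj obigo bhsm yenuku oxm uca'
Operation: split by spaces
Words found: 'ctrf', 'hfirj', 'obigo', 'bhsm', 'yenuku', 'oxm', 'uca'
Word count: 7


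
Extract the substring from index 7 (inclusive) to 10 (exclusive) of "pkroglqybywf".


Input string: 'pkroglqybywf'
Operation: slice [7:10]
Extract characters: s[7]='y', s[8]='b', s[9]='y'
Result: yby


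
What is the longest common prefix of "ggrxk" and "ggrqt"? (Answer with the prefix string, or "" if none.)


String 1: 'ggrxk'
String 2: 'ggrqt'
Compare position by position:
pos 0: 'g' vs 'g' match
pos 1: 'g' vs 'g' match
pos 2: 'r' vs 'r' match
pos 3: 'x' vs 'q' differ -> stop
Longest common prefix: "ggr" (length 3)


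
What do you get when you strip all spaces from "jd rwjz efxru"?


Input string: 'jd rwjz efxru'
Operation: remove all spaces
Words: 'jd', 'rwjz', 'efxru'
Join without spaces: jdrwjzefxru


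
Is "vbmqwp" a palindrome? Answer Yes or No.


Input string: 'vbmqwp'
Reversed: 'pwqmbv'
Compare pairs: s[0]='v' vs s[5]='p' (mismatch), s[1]='b' vs s[4]='w' (mismatch), s[2]='m' vs s[3]='q' (mismatch)
Palindrome: No


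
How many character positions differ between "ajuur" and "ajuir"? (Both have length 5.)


String 1: 'ajuur'
String 2: 'ajuir'
Compare each position: pos 0: 'a'=='a', pos 1: 'j'=='j', pos 2: 'u'=='u', pos 3: 'u'!='i', pos 4: 'r'=='r'
Differing positions: 1
Hamming distance: 1


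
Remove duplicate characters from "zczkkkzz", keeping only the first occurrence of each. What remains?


Input: 'zczkkkzz'
Operation: keep first occurrence of each character
Scan: s[0]='z' new -> keep; s[1]='c' new -> keep; s[2]='z' seen -> skip; s[3]='k' new -> keep; s[4]='k' seen -> skip; s[5]='k' seen -> skip; s[6]='z' seen -> skip; s[7]='z' seen -> skip
Result: zck


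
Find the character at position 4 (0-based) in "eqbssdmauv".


Input string: 'eqbssdmauv'
Operation: get character at index 4
Index mapping: s[0]='e', s[1]='q', s[2]='b', s[3]='s', s[4]='s'
Result: 's'


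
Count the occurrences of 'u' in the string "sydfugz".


Input string: 'sydfugz'
Target character: 'u'
Scan each position: s[4]='u'
Matches found at indices: 4
Total: 1


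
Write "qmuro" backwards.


Input string: 'qmuro'
Operation: reverse character order
Original order: 'q' -> 'm' -> 'u' -> 'r' -> 'o'
Reversed order: 'o' -> 'r' -> 'u' -> 'm' -> 'q'
Result: orumq


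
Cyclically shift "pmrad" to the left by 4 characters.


Input: 'pmrad', shift = 4
Operation: split at index 4 and swap parts
Front part s[0:4] = 'pmra'
Back part s[4:] = 'd'
Rotated = back + front = 'd' + 'pmra'
Result: dpmra


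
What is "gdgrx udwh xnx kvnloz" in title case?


Input string: 'gdgrx udwh xnx kvnloz'
Operation: capitalize first letter of each word
Word transformations: 'gdgrx'->'Gdgrx', 'udwh'->'Udwh', 'xnx'->'Xnx', 'kvnloz'->'Kvnloz'
Result: Gdgrx Udwh Xnx Kvnloz


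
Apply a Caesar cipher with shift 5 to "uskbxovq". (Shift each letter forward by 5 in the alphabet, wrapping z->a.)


Input: 'uskbxovq', shift = 5
Operation: for each letter, (position + 5) mod 26
Mapping: 'u'(20+5=25)->'z', 's'(18+5=23)->'x', 'k'(10+5=15)->'p', 'b'(1+5=6)->'g', 'x'(23+5=28, 28 mod 26=2)->'c', 'o'(14+5=19)->'t', 'v'(21+5=26, 26 mod 26=0)->'a', 'q'(16+5=21)->'v'
Result: zxpgctav


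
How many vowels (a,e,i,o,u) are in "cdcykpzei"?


Input string: 'cdcykpzei'
Operation: count vowels (a, e, i, o, u)
Scan: s[0]='c', s[1]='d', s[2]='c', s[3]='y', s[4]='k', s[5]='p', s[6]='z', s[7]='e' (vowel), s[8]='i' (vowel)
Vowels found: 2
Result: 2


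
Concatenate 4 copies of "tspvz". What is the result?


Input string: 'tspvz'
Operation: repeat 4 times
Concatenation: 'tspvz' + 'tspvz' + 'tspvz' + 'tspvz'
Result: tspvztspvztspvztspvz


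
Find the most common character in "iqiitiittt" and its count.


Input: 'iqiitiittt'
Operation: tally each character
Counts: 'i':5, 'q':1, 't':4
Maximum: 'i' appears 5 times


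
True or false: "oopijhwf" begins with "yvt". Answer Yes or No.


Input string: 'oopijhwf'
Prefix to check: 'yvt'
First 3 characters of input: 'oop'
Match: False
Result: No


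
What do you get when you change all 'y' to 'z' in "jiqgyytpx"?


Input string: 'jiqgyytpx'
Operation: replace 'y' with 'z'
Positions of 'y': 4, 5
After replacement: jiqgzztpx


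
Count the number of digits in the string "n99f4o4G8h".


Input string: 'n99f4o4G8h'
Operation: count digit characters (0-9)
Scan: 'n', '9'(digit), '9'(digit), 'f', '4'(digit), 'o', '4'(digit), 'G', '8'(digit), 'h'
Digits found: 5
Result: 5


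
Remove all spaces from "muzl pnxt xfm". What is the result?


Input string: 'muzl pnxt xfm'
Operation: remove all spaces
Words: 'muzl', 'pnxt', 'xfm'
Join without spaces: muzlpnxtxfm


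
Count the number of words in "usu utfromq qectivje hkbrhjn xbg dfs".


Input string: 'usu utfromq qectivje hkbrhjn xbg dfs'
Operation: split by spaces
Words found: 'usu', 'utfromq', 'qectivje', 'hkbrhjn', 'xbg', 'dfs'
Word count: 6


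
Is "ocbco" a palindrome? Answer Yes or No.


Input string: 'ocbco'
Reversed: 'ocbco'
Compare pairs: s[0]='o' vs s[4]='o' (match), s[1]='c' vs s[3]='c' (match)
Palindrome: Yes


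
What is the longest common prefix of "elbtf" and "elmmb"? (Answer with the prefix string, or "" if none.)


String 1: 'elbtf'
String 2: 'elmmb'
Compare position by position:
pos 0: 'e' vs 'e' match
pos 1: 'l' vs 'l' match
pos 2: 'b' vs 'm' differ -> stop
Longest common prefix: "el" (length 2)


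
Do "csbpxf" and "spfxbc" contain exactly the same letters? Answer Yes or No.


String 1: 'csbpxf' -> sorted: 'bcfpsx'
String 2: 'spfxbc' -> sorted: 'bcfpsx'
Compare sorted forms: 'bcfpsx' == 'bcfpsx'
Anagram: Yes


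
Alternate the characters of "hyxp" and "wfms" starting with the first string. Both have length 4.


String 1: 'hyxp'
String 2: 'wfms'
Operation: alternate characters
Pairs: 'h'+'w', 'y'+'f', 'x'+'m', 'p'+'s'
Result: hwyfxmps


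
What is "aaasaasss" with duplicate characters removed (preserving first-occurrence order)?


Input: 'aaasaasss'
Operation: keep first occurrence of each character
Scan: s[0]='a' new -> keep; s[1]='a' seen -> skip; s[2]='a' seen -> skip; s[3]='s' new -> keep; s[4]='a' seen -> skip; s[5]='a' seen -> skip; s[6]='s' seen -> skip; s[7]='s' seen -> skip; s[8]='s' seen -> skip
Result: as


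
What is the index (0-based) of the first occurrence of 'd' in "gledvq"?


Input string: 'gledvq'
Target: 'd'
Scanning left to right: s[0]='g', s[1]='l', s[2]='e', s[3]='d'
First match at index: 3


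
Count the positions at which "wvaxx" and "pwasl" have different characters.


String 1: 'wvaxx'
String 2: 'pwasl'
Compare each position: pos 0: 'w'!='p', pos 1: 'v'!='w', pos 2: 'a'=='a', pos 3: 'x'!='s', pos 4: 'x'!='l'
Differing positions: 4
Hamming distance: 4


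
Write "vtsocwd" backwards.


Input string: 'vtsocwd'
Operation: reverse character order
Original order: 'v' -> 't' -> 's' -> 'o' -> 'c' -> 'w' -> 'd'
Reversed order: 'd' -> 'w' -> 'c' -> 'o' -> 's' -> 't' -> 'v'
Result: dwcostv


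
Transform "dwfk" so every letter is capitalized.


Input string: 'dwfk'
Operation: convert each letter to uppercase
Mapping: 'd'->'D', 'w'->'W', 'f'->'F', 'k'->'K'
Result: DWFK


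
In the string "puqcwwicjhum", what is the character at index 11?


Input string: 'puqcwwicjhum'
Operation: get character at index 11
Index mapping: s[0]='p', s[1]='u', s[2]='q', s[3]='c', s[4]='w', s[5]='w', s[6]='i', s[7]='c', s[8]='j', s[9]='h', s[10]='u', s[11]='m'
Result: 'm'
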